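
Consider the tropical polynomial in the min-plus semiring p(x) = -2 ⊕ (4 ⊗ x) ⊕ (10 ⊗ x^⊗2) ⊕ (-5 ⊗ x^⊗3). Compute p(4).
p(4) = -2

A tropical monomial a ⊗ x^⊗i evaluates to a + i · x. Evaluating each term at x = 4:
  Term 0 contributes -2 + 0 · 4 = -2
  Term 1 contributes 4 + 1 · 4 = 8
  Term 2 contributes 10 + 2 · 4 = 18
  Term 3 contributes -5 + 3 · 4 = 7
p(4) = ⊕ of these = min[-2, 8, 18, 7] = -2.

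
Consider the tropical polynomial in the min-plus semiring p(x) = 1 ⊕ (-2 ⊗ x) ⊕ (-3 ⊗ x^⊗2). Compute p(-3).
p(-3) = -9

A tropical monomial a ⊗ x^⊗i evaluates to a + i · x. Evaluating each term at x = -3:
  Term 0 contributes 1 + 0 · -3 = 1
  Term 1 contributes -2 + 1 · -3 = -5
  Term 2 contributes -3 + 2 · -3 = -9
p(-3) = ⊕ of these = min[1, -5, -9] = -9.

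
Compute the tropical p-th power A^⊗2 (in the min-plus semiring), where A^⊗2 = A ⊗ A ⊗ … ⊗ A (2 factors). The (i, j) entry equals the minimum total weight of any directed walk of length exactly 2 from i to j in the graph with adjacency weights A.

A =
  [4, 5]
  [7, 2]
A^⊗2 =
  [8, 7]
  [9, 4]

Each entry (A^⊗2)_ij equals the minimum over all length-2 walks i = v_0 → v_1 → … → v_2 = j of Σ_t A[v_t][v_{t+1}]. For example, for (i, j) = (0, 1) we minimise over 2 possible intermediate vertex sequences; the minimum is 7, attained along the walk 0 → 1 → 1.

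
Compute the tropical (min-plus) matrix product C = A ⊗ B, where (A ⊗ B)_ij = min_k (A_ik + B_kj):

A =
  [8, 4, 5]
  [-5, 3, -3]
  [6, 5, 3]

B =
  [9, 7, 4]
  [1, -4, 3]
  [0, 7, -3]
A ⊗ B =
  [5, 0, 2]
  [-3, -1, -6]
  [3, 1, 0]

Apply the min-plus product entry-by-entry:
  C[0][0] = min over k of (A[0][0] + B[0][0] = 8 + 9 = 17, A[0][1] + B[1][0] = 4 + 1 = 5, A[0][2] + B[2][0] = 5 + 0 = 5) = 5 (attained at k = 1)
  C[0][1] = min over k of (A[0][0] + B[0][1] = 8 + 7 = 15, A[0][1] + B[1][1] = 4 + -4 = 0, A[0][2] + B[2][1] = 5 + 7 = 12) = 0 (attained at k = 1)
  C[0][2] = min over k of (A[0][0] + B[0][2] = 8 + 4 = 12, A[0][1] + B[1][2] = 4 + 3 = 7, A[0][2] + B[2][2] = 5 + -3 = 2) = 2 (attained at k = 2)
  C[1][0] = min over k of (A[1][0] + B[0][0] = -5 + 9 = 4, A[1][1] + B[1][0] = 3 + 1 = 4, A[1][2] + B[2][0] = -3 + 0 = -3) = -3 (attained at k = 2)
  C[1][1] = min over k of (A[1][0] + B[0][1] = -5 + 7 = 2, A[1][1] + B[1][1] = 3 + -4 = -1, A[1][2] + B[2][1] = -3 + 7 = 4) = -1 (attained at k = 1)
  C[1][2] = min over k of (A[1][0] + B[0][2] = -5 + 4 = -1, A[1][1] + B[1][2] = 3 + 3 = 6, A[1][2] + B[2][2] = -3 + -3 = -6) = -6 (attained at k = 2)
  C[2][0] = min over k of (A[2][0] + B[0][0] = 6 + 9 = 15, A[2][1] + B[1][0] = 5 + 1 = 6, A[2][2] + B[2][0] = 3 + 0 = 3) = 3 (attained at k = 2)
  C[2][1] = min over k of (A[2][0] + B[0][1] = 6 + 7 = 13, A[2][1] + B[1][1] = 5 + -4 = 1, A[2][2] + B[2][1] = 3 + 7 = 10) = 1 (attained at k = 1)
  C[2][2] = min over k of (A[2][0] + B[0][2] = 6 + 4 = 10, A[2][1] + B[1][2] = 5 + 3 = 8, A[2][2] + B[2][2] = 3 + -3 = 0) = 0 (attained at k = 2)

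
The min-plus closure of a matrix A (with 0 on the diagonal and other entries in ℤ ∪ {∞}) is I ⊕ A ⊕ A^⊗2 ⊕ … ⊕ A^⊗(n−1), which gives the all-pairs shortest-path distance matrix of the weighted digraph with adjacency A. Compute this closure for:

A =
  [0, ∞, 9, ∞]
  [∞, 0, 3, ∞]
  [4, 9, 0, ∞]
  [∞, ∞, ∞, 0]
Closure =
  [0, 18, 9, ∞]
  [7, 0, 3, ∞]
  [4, 9, 0, ∞]
  [∞, ∞, ∞, 0]

This is the Floyd-Warshall all-pairs shortest-path computation. For each intermediate vertex k = 0, 1, …, 3, update dist[i][j] ← min(dist[i][j], dist[i][k] + dist[k][j]). The final matrix gives, for each (i, j), the minimum total weight of any directed path from i to j (possibly empty when i = j).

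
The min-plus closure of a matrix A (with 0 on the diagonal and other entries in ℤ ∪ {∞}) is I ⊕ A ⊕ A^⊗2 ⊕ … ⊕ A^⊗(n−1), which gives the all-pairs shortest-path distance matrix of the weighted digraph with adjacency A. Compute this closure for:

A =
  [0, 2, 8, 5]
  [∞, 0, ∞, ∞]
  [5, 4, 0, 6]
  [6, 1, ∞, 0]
Closure =
  [0, 2, 8, 5]
  [∞, 0, ∞, ∞]
  [5, 4, 0, 6]
  [6, 1, 14, 0]

This is the Floyd-Warshall all-pairs shortest-path computation. For each intermediate vertex k = 0, 1, …, 3, update dist[i][j] ← min(dist[i][j], dist[i][k] + dist[k][j]). The final matrix gives, for each (i, j), the minimum total weight of any directed path from i to j (possibly empty when i = j).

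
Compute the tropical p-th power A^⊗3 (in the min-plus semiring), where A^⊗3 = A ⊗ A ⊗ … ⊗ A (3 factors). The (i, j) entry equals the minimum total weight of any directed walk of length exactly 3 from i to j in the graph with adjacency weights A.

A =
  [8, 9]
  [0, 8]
A^⊗3 =
  [17, 18]
  [9, 17]

Each entry (A^⊗3)_ij equals the minimum over all length-3 walks i = v_0 → v_1 → … → v_3 = j of Σ_t A[v_t][v_{t+1}]. For example, for (i, j) = (0, 1) we minimise over 4 possible intermediate vertex sequences; the minimum is 18, attained along the walk 0 → 1 → 0 → 1.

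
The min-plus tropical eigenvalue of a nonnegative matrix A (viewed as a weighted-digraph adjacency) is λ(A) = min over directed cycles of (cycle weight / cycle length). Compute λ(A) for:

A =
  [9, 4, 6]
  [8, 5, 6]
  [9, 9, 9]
λ(A) = 5

Enumerate directed cycles and compute their means (weight / length). Sample:
  cycle 0 → 0: weight = 9, length = 1, mean = 9/1 ≈ 9.000
  cycle 1 → 1: weight = 5, length = 1, mean = 5/1 ≈ 5.000
  cycle 2 → 2: weight = 9, length = 1, mean = 9/1 ≈ 9.000
  cycle 0 → 1 → 0: weight = 12, length = 2, mean = 12/2 ≈ 6.000
  cycle 0 → 2 → 0: weight = 15, length = 2, mean = 15/2 ≈ 7.500
  cycle 1 → 0 → 1: weight = 12, length = 2, mean = 12/2 ≈ 6.000
Minimum mean = 5.000, attained e.g. along the cycle 1 → 1 with weight 5 and length 1. So λ(A) = 5/1 = 5.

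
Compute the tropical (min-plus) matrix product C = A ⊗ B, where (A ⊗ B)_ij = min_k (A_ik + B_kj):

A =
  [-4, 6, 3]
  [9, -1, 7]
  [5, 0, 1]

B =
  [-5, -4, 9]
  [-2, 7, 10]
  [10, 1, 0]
A ⊗ B =
  [-9, -8, 3]
  [-3, 5, 7]
  [-2, 1, 1]

Apply the min-plus product entry-by-entry:
  C[0][0] = min over k of (A[0][0] + B[0][0] = -4 + -5 = -9, A[0][1] + B[1][0] = 6 + -2 = 4, A[0][2] + B[2][0] = 3 + 10 = 13) = -9 (attained at k = 0)
  C[0][1] = min over k of (A[0][0] + B[0][1] = -4 + -4 = -8, A[0][1] + B[1][1] = 6 + 7 = 13, A[0][2] + B[2][1] = 3 + 1 = 4) = -8 (attained at k = 0)
  C[0][2] = min over k of (A[0][0] + B[0][2] = -4 + 9 = 5, A[0][1] + B[1][2] = 6 + 10 = 16, A[0][2] + B[2][2] = 3 + 0 = 3) = 3 (attained at k = 2)
  C[1][0] = min over k of (A[1][0] + B[0][0] = 9 + -5 = 4, A[1][1] + B[1][0] = -1 + -2 = -3, A[1][2] + B[2][0] = 7 + 10 = 17) = -3 (attained at k = 1)
  C[1][1] = min over k of (A[1][0] + B[0][1] = 9 + -4 = 5, A[1][1] + B[1][1] = -1 + 7 = 6, A[1][2] + B[2][1] = 7 + 1 = 8) = 5 (attained at k = 0)
  C[1][2] = min over k of (A[1][0] + B[0][2] = 9 + 9 = 18, A[1][1] + B[1][2] = -1 + 10 = 9, A[1][2] + B[2][2] = 7 + 0 = 7) = 7 (attained at k = 2)
  C[2][0] = min over k of (A[2][0] + B[0][0] = 5 + -5 = 0, A[2][1] + B[1][0] = 0 + -2 = -2, A[2][2] + B[2][0] = 1 + 10 = 11) = -2 (attained at k = 1)
  C[2][1] = min over k of (A[2][0] + B[0][1] = 5 + -4 = 1, A[2][1] + B[1][1] = 0 + 7 = 7, A[2][2] + B[2][1] = 1 + 1 = 2) = 1 (attained at k = 0)
  C[2][2] = min over k of (A[2][0] + B[0][2] = 5 + 9 = 14, A[2][1] + B[1][2] = 0 + 10 = 10, A[2][2] + B[2][2] = 1 + 0 = 1) = 1 (attained at k = 2)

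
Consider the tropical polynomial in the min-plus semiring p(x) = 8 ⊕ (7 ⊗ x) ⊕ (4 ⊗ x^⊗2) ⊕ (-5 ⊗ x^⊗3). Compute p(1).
p(1) = -2

A tropical monomial a ⊗ x^⊗i evaluates to a + i · x. Evaluating each term at x = 1:
  Term 0 contributes 8 + 0 · 1 = 8
  Term 1 contributes 7 + 1 · 1 = 8
  Term 2 contributes 4 + 2 · 1 = 6
  Term 3 contributes -5 + 3 · 1 = -2
p(1) = ⊕ of these = min[8, 8, 6, -2] = -2.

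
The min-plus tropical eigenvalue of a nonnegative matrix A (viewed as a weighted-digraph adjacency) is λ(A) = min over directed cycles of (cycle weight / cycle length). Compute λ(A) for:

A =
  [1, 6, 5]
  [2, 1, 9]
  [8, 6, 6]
λ(A) = 1

Enumerate directed cycles and compute their means (weight / length). Sample:
  cycle 0 → 0: weight = 1, length = 1, mean = 1/1 ≈ 1.000
  cycle 1 → 1: weight = 1, length = 1, mean = 1/1 ≈ 1.000
  cycle 2 → 2: weight = 6, length = 1, mean = 6/1 ≈ 6.000
  cycle 0 → 1 → 0: weight = 8, length = 2, mean = 8/2 ≈ 4.000
  cycle 0 → 2 → 0: weight = 13, length = 2, mean = 13/2 ≈ 6.500
  cycle 1 → 0 → 1: weight = 8, length = 2, mean = 8/2 ≈ 4.000
Minimum mean = 1.000, attained e.g. along the cycle 0 → 0 with weight 1 and length 1. So λ(A) = 1/1 = 1.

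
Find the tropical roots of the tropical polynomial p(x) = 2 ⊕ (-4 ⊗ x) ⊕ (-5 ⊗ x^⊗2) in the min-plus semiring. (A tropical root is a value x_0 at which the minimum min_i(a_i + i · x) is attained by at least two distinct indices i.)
Roots: {1, 6}

Each tropical root is a break point of the lower envelope of the lines y = a_i + i · x (there are 3 lines, with slopes 0, 1, ..., 2). Only the lines that attain the minimum somewhere contribute to roots; other lines are dominated. Here the surviving (envelope) indices are i = 2, i = 1, i = 0.
Intersections between consecutive envelope lines give the roots: for adjacent envelope indices i < j the intersection is x = (a_i − a_j) / (j − i). Reading off the sorted break points: {1, 6}.
Verification: at each break x_0, at least two indices attain the minimum of min_i(a_i + i · x_0).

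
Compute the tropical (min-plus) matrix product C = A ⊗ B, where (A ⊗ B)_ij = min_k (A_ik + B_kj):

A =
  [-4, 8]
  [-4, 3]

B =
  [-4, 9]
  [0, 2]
A ⊗ B =
  [-8, 5]
  [-8, 5]

Apply the min-plus product entry-by-entry:
  C[0][0] = min over k of (A[0][0] + B[0][0] = -4 + -4 = -8, A[0][1] + B[1][0] = 8 + 0 = 8) = -8 (attained at k = 0)
  C[0][1] = min over k of (A[0][0] + B[0][1] = -4 + 9 = 5, A[0][1] + B[1][1] = 8 + 2 = 10) = 5 (attained at k = 0)
  C[1][0] = min over k of (A[1][0] + B[0][0] = -4 + -4 = -8, A[1][1] + B[1][0] = 3 + 0 = 3) = -8 (attained at k = 0)
  C[1][1] = min over k of (A[1][0] + B[0][1] = -4 + 9 = 5, A[1][1] + B[1][1] = 3 + 2 = 5) = 5 (attained at k = 0)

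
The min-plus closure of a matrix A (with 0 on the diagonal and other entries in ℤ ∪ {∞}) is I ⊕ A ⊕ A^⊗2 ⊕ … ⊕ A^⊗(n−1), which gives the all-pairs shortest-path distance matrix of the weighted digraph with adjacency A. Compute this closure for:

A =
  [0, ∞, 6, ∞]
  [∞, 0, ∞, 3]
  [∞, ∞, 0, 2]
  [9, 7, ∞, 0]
Closure =
  [0, 15, 6, 8]
  [12, 0, 18, 3]
  [11, 9, 0, 2]
  [9, 7, 15, 0]

This is the Floyd-Warshall all-pairs shortest-path computation. For each intermediate vertex k = 0, 1, …, 3, update dist[i][j] ← min(dist[i][j], dist[i][k] + dist[k][j]). The final matrix gives, for each (i, j), the minimum total weight of any directed path from i to j (possibly empty when i = j).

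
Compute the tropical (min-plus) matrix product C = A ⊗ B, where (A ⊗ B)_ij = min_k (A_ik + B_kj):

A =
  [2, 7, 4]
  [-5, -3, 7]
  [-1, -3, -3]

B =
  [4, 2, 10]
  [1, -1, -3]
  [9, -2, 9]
A ⊗ B =
  [6, 2, 4]
  [-2, -4, -6]
  [-2, -5, -6]

Apply the min-plus product entry-by-entry:
  C[0][0] = min over k of (A[0][0] + B[0][0] = 2 + 4 = 6, A[0][1] + B[1][0] = 7 + 1 = 8, A[0][2] + B[2][0] = 4 + 9 = 13) = 6 (attained at k = 0)
  C[0][1] = min over k of (A[0][0] + B[0][1] = 2 + 2 = 4, A[0][1] + B[1][1] = 7 + -1 = 6, A[0][2] + B[2][1] = 4 + -2 = 2) = 2 (attained at k = 2)
  C[0][2] = min over k of (A[0][0] + B[0][2] = 2 + 10 = 12, A[0][1] + B[1][2] = 7 + -3 = 4, A[0][2] + B[2][2] = 4 + 9 = 13) = 4 (attained at k = 1)
  C[1][0] = min over k of (A[1][0] + B[0][0] = -5 + 4 = -1, A[1][1] + B[1][0] = -3 + 1 = -2, A[1][2] + B[2][0] = 7 + 9 = 16) = -2 (attained at k = 1)
  C[1][1] = min over k of (A[1][0] + B[0][1] = -5 + 2 = -3, A[1][1] + B[1][1] = -3 + -1 = -4, A[1][2] + B[2][1] = 7 + -2 = 5) = -4 (attained at k = 1)
  C[1][2] = min over k of (A[1][0] + B[0][2] = -5 + 10 = 5, A[1][1] + B[1][2] = -3 + -3 = -6, A[1][2] + B[2][2] = 7 + 9 = 16) = -6 (attained at k = 1)
  C[2][0] = min over k of (A[2][0] + B[0][0] = -1 + 4 = 3, A[2][1] + B[1][0] = -3 + 1 = -2, A[2][2] + B[2][0] = -3 + 9 = 6) = -2 (attained at k = 1)
  C[2][1] = min over k of (A[2][0] + B[0][1] = -1 + 2 = 1, A[2][1] + B[1][1] = -3 + -1 = -4, A[2][2] + B[2][1] = -3 + -2 = -5) = -5 (attained at k = 2)
  C[2][2] = min over k of (A[2][0] + B[0][2] = -1 + 10 = 9, A[2][1] + B[1][2] = -3 + -3 = -6, A[2][2] + B[2][2] = -3 + 9 = 6) = -6 (attained at k = 1)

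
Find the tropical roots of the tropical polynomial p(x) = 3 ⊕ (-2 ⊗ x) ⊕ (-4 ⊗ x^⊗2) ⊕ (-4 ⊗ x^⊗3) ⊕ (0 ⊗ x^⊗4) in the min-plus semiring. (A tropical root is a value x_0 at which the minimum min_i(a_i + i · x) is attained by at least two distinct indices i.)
Roots: {-4, 0, 2, 5}

Each tropical root is a break point of the lower envelope of the lines y = a_i + i · x (there are 5 lines, with slopes 0, 1, ..., 4). Only the lines that attain the minimum somewhere contribute to roots; other lines are dominated. Here the surviving (envelope) indices are i = 4, i = 3, i = 2, i = 1, i = 0.
Intersections between consecutive envelope lines give the roots: for adjacent envelope indices i < j the intersection is x = (a_i − a_j) / (j − i). Reading off the sorted break points: {-4, 0, 2, 5}.
Verification: at each break x_0, at least two indices attain the minimum of min_i(a_i + i · x_0).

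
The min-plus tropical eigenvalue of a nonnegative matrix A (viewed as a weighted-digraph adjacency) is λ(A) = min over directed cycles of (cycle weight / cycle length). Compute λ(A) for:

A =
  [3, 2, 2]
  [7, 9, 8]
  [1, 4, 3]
λ(A) = 3/2

Enumerate directed cycles and compute their means (weight / length). Sample:
  cycle 0 → 0: weight = 3, length = 1, mean = 3/1 ≈ 3.000
  cycle 1 → 1: weight = 9, length = 1, mean = 9/1 ≈ 9.000
  cycle 2 → 2: weight = 3, length = 1, mean = 3/1 ≈ 3.000
  cycle 0 → 1 → 0: weight = 9, length = 2, mean = 9/2 ≈ 4.500
  cycle 0 → 2 → 0: weight = 3, length = 2, mean = 3/2 ≈ 1.500
  cycle 1 → 0 → 1: weight = 9, length = 2, mean = 9/2 ≈ 4.500
Minimum mean = 1.500, attained e.g. along the cycle 0 → 2 → 0 with weight 3 and length 2. So λ(A) = 3/2 = 3/2.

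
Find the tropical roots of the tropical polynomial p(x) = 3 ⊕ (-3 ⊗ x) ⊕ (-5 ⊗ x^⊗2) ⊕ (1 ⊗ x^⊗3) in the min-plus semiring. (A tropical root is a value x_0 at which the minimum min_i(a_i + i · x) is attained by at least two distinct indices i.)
Roots: {-6, 2, 6}

Each tropical root is a break point of the lower envelope of the lines y = a_i + i · x (there are 4 lines, with slopes 0, 1, ..., 3). Only the lines that attain the minimum somewhere contribute to roots; other lines are dominated. Here the surviving (envelope) indices are i = 3, i = 2, i = 1, i = 0.
Intersections between consecutive envelope lines give the roots: for adjacent envelope indices i < j the intersection is x = (a_i − a_j) / (j − i). Reading off the sorted break points: {-6, 2, 6}.
Verification: at each break x_0, at least two indices attain the minimum of min_i(a_i + i · x_0).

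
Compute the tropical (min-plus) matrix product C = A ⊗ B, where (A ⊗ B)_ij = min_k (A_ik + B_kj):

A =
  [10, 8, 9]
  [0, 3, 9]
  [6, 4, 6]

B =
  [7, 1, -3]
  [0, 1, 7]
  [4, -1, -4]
A ⊗ B =
  [8, 8, 5]
  [3, 1, -3]
  [4, 5, 2]

Apply the min-plus product entry-by-entry:
  C[0][0] = min over k of (A[0][0] + B[0][0] = 10 + 7 = 17, A[0][1] + B[1][0] = 8 + 0 = 8, A[0][2] + B[2][0] = 9 + 4 = 13) = 8 (attained at k = 1)
  C[0][1] = min over k of (A[0][0] + B[0][1] = 10 + 1 = 11, A[0][1] + B[1][1] = 8 + 1 = 9, A[0][2] + B[2][1] = 9 + -1 = 8) = 8 (attained at k = 2)
  C[0][2] = min over k of (A[0][0] + B[0][2] = 10 + -3 = 7, A[0][1] + B[1][2] = 8 + 7 = 15, A[0][2] + B[2][2] = 9 + -4 = 5) = 5 (attained at k = 2)
  C[1][0] = min over k of (A[1][0] + B[0][0] = 0 + 7 = 7, A[1][1] + B[1][0] = 3 + 0 = 3, A[1][2] + B[2][0] = 9 + 4 = 13) = 3 (attained at k = 1)
  C[1][1] = min over k of (A[1][0] + B[0][1] = 0 + 1 = 1, A[1][1] + B[1][1] = 3 + 1 = 4, A[1][2] + B[2][1] = 9 + -1 = 8) = 1 (attained at k = 0)
  C[1][2] = min over k of (A[1][0] + B[0][2] = 0 + -3 = -3, A[1][1] + B[1][2] = 3 + 7 = 10, A[1][2] + B[2][2] = 9 + -4 = 5) = -3 (attained at k = 0)
  C[2][0] = min over k of (A[2][0] + B[0][0] = 6 + 7 = 13, A[2][1] + B[1][0] = 4 + 0 = 4, A[2][2] + B[2][0] = 6 + 4 = 10) = 4 (attained at k = 1)
  C[2][1] = min over k of (A[2][0] + B[0][1] = 6 + 1 = 7, A[2][1] + B[1][1] = 4 + 1 = 5, A[2][2] + B[2][1] = 6 + -1 = 5) = 5 (attained at k = 1)
  C[2][2] = min over k of (A[2][0] + B[0][2] = 6 + -3 = 3, A[2][1] + B[1][2] = 4 + 7 = 11, A[2][2] + B[2][2] = 6 + -4 = 2) = 2 (attained at k = 2)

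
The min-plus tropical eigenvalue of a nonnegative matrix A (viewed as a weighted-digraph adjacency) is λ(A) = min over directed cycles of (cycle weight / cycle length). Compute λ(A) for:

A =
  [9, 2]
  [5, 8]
λ(A) = 7/2

Enumerate directed cycles and compute their means (weight / length). Sample:
  cycle 0 → 0: weight = 9, length = 1, mean = 9/1 ≈ 9.000
  cycle 1 → 1: weight = 8, length = 1, mean = 8/1 ≈ 8.000
  cycle 0 → 1 → 0: weight = 7, length = 2, mean = 7/2 ≈ 3.500
  cycle 1 → 0 → 1: weight = 7, length = 2, mean = 7/2 ≈ 3.500
Minimum mean = 3.500, attained e.g. along the cycle 0 → 1 → 0 with weight 7 and length 2. So λ(A) = 7/2 = 7/2.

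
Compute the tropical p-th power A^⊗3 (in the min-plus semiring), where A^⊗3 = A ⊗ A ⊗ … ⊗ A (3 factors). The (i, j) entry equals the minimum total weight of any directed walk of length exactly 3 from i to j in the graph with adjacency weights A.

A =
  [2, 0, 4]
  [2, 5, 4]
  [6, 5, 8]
A^⊗3 =
  [4, 2, 6]
  [4, 4, 6]
  [8, 7, 10]

Each entry (A^⊗3)_ij equals the minimum over all length-3 walks i = v_0 → v_1 → … → v_3 = j of Σ_t A[v_t][v_{t+1}]. For example, for (i, j) = (0, 2) we minimise over 9 possible intermediate vertex sequences; the minimum is 6, attained along the walk 0 → 0 → 1 → 2.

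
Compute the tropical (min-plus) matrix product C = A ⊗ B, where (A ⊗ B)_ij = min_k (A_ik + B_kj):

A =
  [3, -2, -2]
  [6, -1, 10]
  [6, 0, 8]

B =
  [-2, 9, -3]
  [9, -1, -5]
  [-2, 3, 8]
A ⊗ B =
  [-4, -3, -7]
  [4, -2, -6]
  [4, -1, -5]

Apply the min-plus product entry-by-entry:
  C[0][0] = min over k of (A[0][0] + B[0][0] = 3 + -2 = 1, A[0][1] + B[1][0] = -2 + 9 = 7, A[0][2] + B[2][0] = -2 + -2 = -4) = -4 (attained at k = 2)
  C[0][1] = min over k of (A[0][0] + B[0][1] = 3 + 9 = 12, A[0][1] + B[1][1] = -2 + -1 = -3, A[0][2] + B[2][1] = -2 + 3 = 1) = -3 (attained at k = 1)
  C[0][2] = min over k of (A[0][0] + B[0][2] = 3 + -3 = 0, A[0][1] + B[1][2] = -2 + -5 = -7, A[0][2] + B[2][2] = -2 + 8 = 6) = -7 (attained at k = 1)
  C[1][0] = min over k of (A[1][0] + B[0][0] = 6 + -2 = 4, A[1][1] + B[1][0] = -1 + 9 = 8, A[1][2] + B[2][0] = 10 + -2 = 8) = 4 (attained at k = 0)
  C[1][1] = min over k of (A[1][0] + B[0][1] = 6 + 9 = 15, A[1][1] + B[1][1] = -1 + -1 = -2, A[1][2] + B[2][1] = 10 + 3 = 13) = -2 (attained at k = 1)
  C[1][2] = min over k of (A[1][0] + B[0][2] = 6 + -3 = 3, A[1][1] + B[1][2] = -1 + -5 = -6, A[1][2] + B[2][2] = 10 + 8 = 18) = -6 (attained at k = 1)
  C[2][0] = min over k of (A[2][0] + B[0][0] = 6 + -2 = 4, A[2][1] + B[1][0] = 0 + 9 = 9, A[2][2] + B[2][0] = 8 + -2 = 6) = 4 (attained at k = 0)
  C[2][1] = min over k of (A[2][0] + B[0][1] = 6 + 9 = 15, A[2][1] + B[1][1] = 0 + -1 = -1, A[2][2] + B[2][1] = 8 + 3 = 11) = -1 (attained at k = 1)
  C[2][2] = min over k of (A[2][0] + B[0][2] = 6 + -3 = 3, A[2][1] + B[1][2] = 0 + -5 = -5, A[2][2] + B[2][2] = 8 + 8 = 16) = -5 (attained at k = 1)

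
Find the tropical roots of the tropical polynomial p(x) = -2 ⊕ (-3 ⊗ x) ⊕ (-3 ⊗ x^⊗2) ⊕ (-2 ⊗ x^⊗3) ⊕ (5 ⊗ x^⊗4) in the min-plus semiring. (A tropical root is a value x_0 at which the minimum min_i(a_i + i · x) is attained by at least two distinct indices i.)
Roots: {-7, -1, 0, 1}

Each tropical root is a break point of the lower envelope of the lines y = a_i + i · x (there are 5 lines, with slopes 0, 1, ..., 4). Only the lines that attain the minimum somewhere contribute to roots; other lines are dominated. Here the surviving (envelope) indices are i = 4, i = 3, i = 2, i = 1, i = 0.
Intersections between consecutive envelope lines give the roots: for adjacent envelope indices i < j the intersection is x = (a_i − a_j) / (j − i). Reading off the sorted break points: {-7, -1, 0, 1}.
Verification: at each break x_0, at least two indices attain the minimum of min_i(a_i + i · x_0).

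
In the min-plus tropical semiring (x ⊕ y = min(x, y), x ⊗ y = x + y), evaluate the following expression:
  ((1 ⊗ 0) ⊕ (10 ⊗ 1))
((1 ⊗ 0) ⊕ (10 ⊗ 1)) = 1

Expand innermost to outermost. Recall ⊕ takes the minimum of its arguments and ⊗ takes their sum. Working out the expression ((1 ⊗ 0) ⊕ (10 ⊗ 1)) gives 1.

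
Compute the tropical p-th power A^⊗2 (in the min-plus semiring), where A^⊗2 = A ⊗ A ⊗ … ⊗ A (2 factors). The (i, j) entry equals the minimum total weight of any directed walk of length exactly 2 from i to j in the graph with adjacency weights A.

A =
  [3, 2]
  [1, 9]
A^⊗2 =
  [3, 5]
  [4, 3]

Each entry (A^⊗2)_ij equals the minimum over all length-2 walks i = v_0 → v_1 → … → v_2 = j of Σ_t A[v_t][v_{t+1}]. For example, for (i, j) = (0, 1) we minimise over 2 possible intermediate vertex sequences; the minimum is 5, attained along the walk 0 → 0 → 1.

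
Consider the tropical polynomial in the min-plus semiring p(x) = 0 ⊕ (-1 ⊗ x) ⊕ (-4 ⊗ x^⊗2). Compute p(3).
p(3) = 0

A tropical monomial a ⊗ x^⊗i evaluates to a + i · x. Evaluating each term at x = 3:
  Term 0 contributes 0 + 0 · 3 = 0
  Term 1 contributes -1 + 1 · 3 = 2
  Term 2 contributes -4 + 2 · 3 = 2
p(3) = ⊕ of these = min[0, 2, 2] = 0.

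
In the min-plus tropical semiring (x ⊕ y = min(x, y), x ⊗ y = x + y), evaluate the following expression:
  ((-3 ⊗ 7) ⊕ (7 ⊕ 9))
((-3 ⊗ 7) ⊕ (7 ⊕ 9)) = 4

Expand innermost to outermost. Recall ⊕ takes the minimum of its arguments and ⊗ takes their sum. Working out the expression ((-3 ⊗ 7) ⊕ (7 ⊕ 9)) gives 4.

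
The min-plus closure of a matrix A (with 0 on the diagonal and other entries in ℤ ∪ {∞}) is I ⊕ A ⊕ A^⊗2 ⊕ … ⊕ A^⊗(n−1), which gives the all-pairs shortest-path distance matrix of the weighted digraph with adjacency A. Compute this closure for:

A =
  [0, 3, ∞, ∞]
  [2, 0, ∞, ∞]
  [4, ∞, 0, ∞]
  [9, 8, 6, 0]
Closure =
  [0, 3, ∞, ∞]
  [2, 0, ∞, ∞]
  [4, 7, 0, ∞]
  [9, 8, 6, 0]

This is the Floyd-Warshall all-pairs shortest-path computation. For each intermediate vertex k = 0, 1, …, 3, update dist[i][j] ← min(dist[i][j], dist[i][k] + dist[k][j]). The final matrix gives, for each (i, j), the minimum total weight of any directed path from i to j (possibly empty when i = j).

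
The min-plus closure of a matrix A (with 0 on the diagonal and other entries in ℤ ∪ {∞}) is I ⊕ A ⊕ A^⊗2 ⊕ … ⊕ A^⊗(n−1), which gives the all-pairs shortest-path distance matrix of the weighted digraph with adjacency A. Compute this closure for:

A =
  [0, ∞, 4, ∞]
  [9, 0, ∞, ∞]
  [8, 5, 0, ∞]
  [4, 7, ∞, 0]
Closure =
  [0, 9, 4, ∞]
  [9, 0, 13, ∞]
  [8, 5, 0, ∞]
  [4, 7, 8, 0]

This is the Floyd-Warshall all-pairs shortest-path computation. For each intermediate vertex k = 0, 1, …, 3, update dist[i][j] ← min(dist[i][j], dist[i][k] + dist[k][j]). The final matrix gives, for each (i, j), the minimum total weight of any directed path from i to j (possibly empty when i = j).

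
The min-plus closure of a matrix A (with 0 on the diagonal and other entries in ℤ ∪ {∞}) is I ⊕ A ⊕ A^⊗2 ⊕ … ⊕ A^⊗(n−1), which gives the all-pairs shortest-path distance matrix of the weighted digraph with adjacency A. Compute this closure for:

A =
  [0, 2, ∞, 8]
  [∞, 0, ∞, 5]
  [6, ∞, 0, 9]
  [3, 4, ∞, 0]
Closure =
  [0, 2, ∞, 7]
  [8, 0, ∞, 5]
  [6, 8, 0, 9]
  [3, 4, ∞, 0]

This is the Floyd-Warshall all-pairs shortest-path computation. For each intermediate vertex k = 0, 1, …, 3, update dist[i][j] ← min(dist[i][j], dist[i][k] + dist[k][j]). The final matrix gives, for each (i, j), the minimum total weight of any directed path from i to j (possibly empty when i = j).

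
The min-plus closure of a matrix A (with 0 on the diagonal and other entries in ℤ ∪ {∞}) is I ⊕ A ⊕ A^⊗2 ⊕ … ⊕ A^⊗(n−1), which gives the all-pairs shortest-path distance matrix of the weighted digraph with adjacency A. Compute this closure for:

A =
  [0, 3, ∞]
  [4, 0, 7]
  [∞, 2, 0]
Closure =
  [0, 3, 10]
  [4, 0, 7]
  [6, 2, 0]

This is the Floyd-Warshall all-pairs shortest-path computation. For each intermediate vertex k = 0, 1, …, 2, update dist[i][j] ← min(dist[i][j], dist[i][k] + dist[k][j]). The final matrix gives, for each (i, j), the minimum total weight of any directed path from i to j (possibly empty when i = j).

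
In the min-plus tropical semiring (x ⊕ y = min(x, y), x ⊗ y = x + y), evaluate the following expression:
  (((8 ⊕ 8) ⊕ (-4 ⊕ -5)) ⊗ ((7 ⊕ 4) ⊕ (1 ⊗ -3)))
(((8 ⊕ 8) ⊕ (-4 ⊕ -5)) ⊗ ((7 ⊕ 4) ⊕ (1 ⊗ -3))) = -7

Expand innermost to outermost. Recall ⊕ takes the minimum of its arguments and ⊗ takes their sum. Working out the expression (((8 ⊕ 8) ⊕ (-4 ⊕ -5)) ⊗ ((7 ⊕ 4) ⊕ (1 ⊗ -3))) gives -7.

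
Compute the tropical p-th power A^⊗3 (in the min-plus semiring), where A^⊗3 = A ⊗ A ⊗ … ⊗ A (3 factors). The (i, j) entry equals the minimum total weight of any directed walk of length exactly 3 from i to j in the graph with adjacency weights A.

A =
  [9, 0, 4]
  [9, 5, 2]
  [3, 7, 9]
A^⊗3 =
  [5, 7, 7]
  [10, 5, 9]
  [10, 8, 5]

Each entry (A^⊗3)_ij equals the minimum over all length-3 walks i = v_0 → v_1 → … → v_3 = j of Σ_t A[v_t][v_{t+1}]. For example, for (i, j) = (0, 2) we minimise over 9 possible intermediate vertex sequences; the minimum is 7, attained along the walk 0 → 1 → 1 → 2.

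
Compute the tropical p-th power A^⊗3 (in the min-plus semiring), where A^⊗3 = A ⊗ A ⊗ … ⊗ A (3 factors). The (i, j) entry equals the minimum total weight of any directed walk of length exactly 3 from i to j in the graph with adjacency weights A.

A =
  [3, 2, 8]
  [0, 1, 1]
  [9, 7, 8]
A^⊗3 =
  [3, 4, 4]
  [2, 3, 3]
  [8, 9, 9]

Each entry (A^⊗3)_ij equals the minimum over all length-3 walks i = v_0 → v_1 → … → v_3 = j of Σ_t A[v_t][v_{t+1}]. For example, for (i, j) = (0, 2) we minimise over 9 possible intermediate vertex sequences; the minimum is 4, attained along the walk 0 → 1 → 1 → 2.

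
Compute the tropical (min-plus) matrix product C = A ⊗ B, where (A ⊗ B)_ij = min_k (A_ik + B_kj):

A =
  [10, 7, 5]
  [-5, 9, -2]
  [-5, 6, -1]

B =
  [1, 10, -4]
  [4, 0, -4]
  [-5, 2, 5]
A ⊗ B =
  [0, 7, 3]
  [-7, 0, -9]
  [-6, 1, -9]

Apply the min-plus product entry-by-entry:
  C[0][0] = min over k of (A[0][0] + B[0][0] = 10 + 1 = 11, A[0][1] + B[1][0] = 7 + 4 = 11, A[0][2] + B[2][0] = 5 + -5 = 0) = 0 (attained at k = 2)
  C[0][1] = min over k of (A[0][0] + B[0][1] = 10 + 10 = 20, A[0][1] + B[1][1] = 7 + 0 = 7, A[0][2] + B[2][1] = 5 + 2 = 7) = 7 (attained at k = 1)
  C[0][2] = min over k of (A[0][0] + B[0][2] = 10 + -4 = 6, A[0][1] + B[1][2] = 7 + -4 = 3, A[0][2] + B[2][2] = 5 + 5 = 10) = 3 (attained at k = 1)
  C[1][0] = min over k of (A[1][0] + B[0][0] = -5 + 1 = -4, A[1][1] + B[1][0] = 9 + 4 = 13, A[1][2] + B[2][0] = -2 + -5 = -7) = -7 (attained at k = 2)
  C[1][1] = min over k of (A[1][0] + B[0][1] = -5 + 10 = 5, A[1][1] + B[1][1] = 9 + 0 = 9, A[1][2] + B[2][1] = -2 + 2 = 0) = 0 (attained at k = 2)
  C[1][2] = min over k of (A[1][0] + B[0][2] = -5 + -4 = -9, A[1][1] + B[1][2] = 9 + -4 = 5, A[1][2] + B[2][2] = -2 + 5 = 3) = -9 (attained at k = 0)
  C[2][0] = min over k of (A[2][0] + B[0][0] = -5 + 1 = -4, A[2][1] + B[1][0] = 6 + 4 = 10, A[2][2] + B[2][0] = -1 + -5 = -6) = -6 (attained at k = 2)
  C[2][1] = min over k of (A[2][0] + B[0][1] = -5 + 10 = 5, A[2][1] + B[1][1] = 6 + 0 = 6, A[2][2] + B[2][1] = -1 + 2 = 1) = 1 (attained at k = 2)
  C[2][2] = min over k of (A[2][0] + B[0][2] = -5 + -4 = -9, A[2][1] + B[1][2] = 6 + -4 = 2, A[2][2] + B[2][2] = -1 + 5 = 4) = -9 (attained at k = 0)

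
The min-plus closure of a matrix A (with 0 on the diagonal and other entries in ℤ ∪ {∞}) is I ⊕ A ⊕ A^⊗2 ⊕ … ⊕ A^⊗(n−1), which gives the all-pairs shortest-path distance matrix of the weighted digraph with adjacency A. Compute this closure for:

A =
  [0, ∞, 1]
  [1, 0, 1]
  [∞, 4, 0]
Closure =
  [0, 5, 1]
  [1, 0, 1]
  [5, 4, 0]

This is the Floyd-Warshall all-pairs shortest-path computation. For each intermediate vertex k = 0, 1, …, 2, update dist[i][j] ← min(dist[i][j], dist[i][k] + dist[k][j]). The final matrix gives, for each (i, j), the minimum total weight of any directed path from i to j (possibly empty when i = j).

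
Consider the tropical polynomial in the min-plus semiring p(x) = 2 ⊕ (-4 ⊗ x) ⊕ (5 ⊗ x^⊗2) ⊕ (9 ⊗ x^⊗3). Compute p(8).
p(8) = 2

A tropical monomial a ⊗ x^⊗i evaluates to a + i · x. Evaluating each term at x = 8:
  Term 0 contributes 2 + 0 · 8 = 2
  Term 1 contributes -4 + 1 · 8 = 4
  Term 2 contributes 5 + 2 · 8 = 21
  Term 3 contributes 9 + 3 · 8 = 33
p(8) = ⊕ of these = min[2, 4, 21, 33] = 2.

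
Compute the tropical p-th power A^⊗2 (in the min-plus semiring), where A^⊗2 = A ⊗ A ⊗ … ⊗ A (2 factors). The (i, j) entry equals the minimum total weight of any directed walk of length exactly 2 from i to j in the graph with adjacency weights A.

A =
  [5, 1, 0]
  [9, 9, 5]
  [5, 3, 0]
A^⊗2 =
  [5, 3, 0]
  [10, 8, 5]
  [5, 3, 0]

Each entry (A^⊗2)_ij equals the minimum over all length-2 walks i = v_0 → v_1 → … → v_2 = j of Σ_t A[v_t][v_{t+1}]. For example, for (i, j) = (0, 2) we minimise over 3 possible intermediate vertex sequences; the minimum is 0, attained along the walk 0 → 2 → 2.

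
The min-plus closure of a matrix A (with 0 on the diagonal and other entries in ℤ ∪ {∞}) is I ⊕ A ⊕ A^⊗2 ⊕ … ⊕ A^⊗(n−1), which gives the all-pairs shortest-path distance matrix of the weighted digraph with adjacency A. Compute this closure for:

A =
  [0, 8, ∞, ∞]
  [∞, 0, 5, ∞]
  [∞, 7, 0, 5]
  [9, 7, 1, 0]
Closure =
  [0, 8, 13, 18]
  [19, 0, 5, 10]
  [14, 7, 0, 5]
  [9, 7, 1, 0]

This is the Floyd-Warshall all-pairs shortest-path computation. For each intermediate vertex k = 0, 1, …, 3, update dist[i][j] ← min(dist[i][j], dist[i][k] + dist[k][j]). The final matrix gives, for each (i, j), the minimum total weight of any directed path from i to j (possibly empty when i = j).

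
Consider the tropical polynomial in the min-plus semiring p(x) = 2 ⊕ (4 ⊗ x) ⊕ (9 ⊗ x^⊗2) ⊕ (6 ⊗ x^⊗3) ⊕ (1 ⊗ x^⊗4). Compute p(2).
p(2) = 2

A tropical monomial a ⊗ x^⊗i evaluates to a + i · x. Evaluating each term at x = 2:
  Term 0 contributes 2 + 0 · 2 = 2
  Term 1 contributes 4 + 1 · 2 = 6
  Term 2 contributes 9 + 2 · 2 = 13
  Term 3 contributes 6 + 3 · 2 = 12
  Term 4 contributes 1 + 4 · 2 = 9
p(2) = ⊕ of these = min[2, 6, 13, 12, 9] = 2.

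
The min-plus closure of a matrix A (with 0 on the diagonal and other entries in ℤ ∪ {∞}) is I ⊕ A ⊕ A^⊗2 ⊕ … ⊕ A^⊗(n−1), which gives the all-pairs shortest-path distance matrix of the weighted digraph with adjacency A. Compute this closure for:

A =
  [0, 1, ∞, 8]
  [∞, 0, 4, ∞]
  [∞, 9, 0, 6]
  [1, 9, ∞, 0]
Closure =
  [0, 1, 5, 8]
  [11, 0, 4, 10]
  [7, 8, 0, 6]
  [1, 2, 6, 0]

This is the Floyd-Warshall all-pairs shortest-path computation. For each intermediate vertex k = 0, 1, …, 3, update dist[i][j] ← min(dist[i][j], dist[i][k] + dist[k][j]). The final matrix gives, for each (i, j), the minimum total weight of any directed path from i to j (possibly empty when i = j).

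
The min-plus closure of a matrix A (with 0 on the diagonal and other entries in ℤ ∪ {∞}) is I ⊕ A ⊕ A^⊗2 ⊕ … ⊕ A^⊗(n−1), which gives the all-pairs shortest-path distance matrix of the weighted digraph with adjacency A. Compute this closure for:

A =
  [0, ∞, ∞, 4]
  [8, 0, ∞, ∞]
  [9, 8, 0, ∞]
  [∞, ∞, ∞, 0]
Closure =
  [0, ∞, ∞, 4]
  [8, 0, ∞, 12]
  [9, 8, 0, 13]
  [∞, ∞, ∞, 0]

This is the Floyd-Warshall all-pairs shortest-path computation. For each intermediate vertex k = 0, 1, …, 3, update dist[i][j] ← min(dist[i][j], dist[i][k] + dist[k][j]). The final matrix gives, for each (i, j), the minimum total weight of any directed path from i to j (possibly empty when i = j).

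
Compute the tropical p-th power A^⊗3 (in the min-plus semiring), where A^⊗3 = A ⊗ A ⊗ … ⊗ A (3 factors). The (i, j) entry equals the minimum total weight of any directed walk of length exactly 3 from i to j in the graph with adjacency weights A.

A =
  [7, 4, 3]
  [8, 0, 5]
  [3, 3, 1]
A^⊗3 =
  [7, 4, 5]
  [8, 0, 5]
  [5, 3, 3]

Each entry (A^⊗3)_ij equals the minimum over all length-3 walks i = v_0 → v_1 → … → v_3 = j of Σ_t A[v_t][v_{t+1}]. For example, for (i, j) = (0, 2) we minimise over 9 possible intermediate vertex sequences; the minimum is 5, attained along the walk 0 → 2 → 2 → 2.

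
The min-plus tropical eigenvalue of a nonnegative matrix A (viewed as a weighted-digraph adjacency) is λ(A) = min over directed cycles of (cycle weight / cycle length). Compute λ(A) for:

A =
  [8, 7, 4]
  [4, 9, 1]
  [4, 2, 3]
λ(A) = 3/2

Enumerate directed cycles and compute their means (weight / length). Sample:
  cycle 0 → 0: weight = 8, length = 1, mean = 8/1 ≈ 8.000
  cycle 1 → 1: weight = 9, length = 1, mean = 9/1 ≈ 9.000
  cycle 2 → 2: weight = 3, length = 1, mean = 3/1 ≈ 3.000
  cycle 0 → 1 → 0: weight = 11, length = 2, mean = 11/2 ≈ 5.500
  cycle 0 → 2 → 0: weight = 8, length = 2, mean = 8/2 ≈ 4.000
  cycle 1 → 0 → 1: weight = 11, length = 2, mean = 11/2 ≈ 5.500
Minimum mean = 1.500, attained e.g. along the cycle 1 → 2 → 1 with weight 3 and length 2. So λ(A) = 3/2 = 3/2.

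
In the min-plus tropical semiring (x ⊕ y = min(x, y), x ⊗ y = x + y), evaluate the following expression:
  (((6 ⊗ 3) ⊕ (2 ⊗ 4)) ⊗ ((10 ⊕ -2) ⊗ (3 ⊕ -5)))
(((6 ⊗ 3) ⊕ (2 ⊗ 4)) ⊗ ((10 ⊕ -2) ⊗ (3 ⊕ -5))) = -1

Expand innermost to outermost. Recall ⊕ takes the minimum of its arguments and ⊗ takes their sum. Working out the expression (((6 ⊗ 3) ⊕ (2 ⊗ 4)) ⊗ ((10 ⊕ -2) ⊗ (3 ⊕ -5))) gives -1.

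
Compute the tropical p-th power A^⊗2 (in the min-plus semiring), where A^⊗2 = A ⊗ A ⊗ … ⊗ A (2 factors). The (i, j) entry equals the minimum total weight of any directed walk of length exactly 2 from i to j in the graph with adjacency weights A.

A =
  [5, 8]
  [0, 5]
A^⊗2 =
  [8, 13]
  [5, 8]

Each entry (A^⊗2)_ij equals the minimum over all length-2 walks i = v_0 → v_1 → … → v_2 = j of Σ_t A[v_t][v_{t+1}]. For example, for (i, j) = (0, 1) we minimise over 2 possible intermediate vertex sequences; the minimum is 13, attained along the walk 0 → 0 → 1.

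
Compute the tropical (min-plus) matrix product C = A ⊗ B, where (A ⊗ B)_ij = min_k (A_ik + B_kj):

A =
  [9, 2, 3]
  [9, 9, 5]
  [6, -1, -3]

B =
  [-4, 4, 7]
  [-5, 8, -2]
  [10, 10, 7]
A ⊗ B =
  [-3, 10, 0]
  [4, 13, 7]
  [-6, 7, -3]

Apply the min-plus product entry-by-entry:
  C[0][0] = min over k of (A[0][0] + B[0][0] = 9 + -4 = 5, A[0][1] + B[1][0] = 2 + -5 = -3, A[0][2] + B[2][0] = 3 + 10 = 13) = -3 (attained at k = 1)
  C[0][1] = min over k of (A[0][0] + B[0][1] = 9 + 4 = 13, A[0][1] + B[1][1] = 2 + 8 = 10, A[0][2] + B[2][1] = 3 + 10 = 13) = 10 (attained at k = 1)
  C[0][2] = min over k of (A[0][0] + B[0][2] = 9 + 7 = 16, A[0][1] + B[1][2] = 2 + -2 = 0, A[0][2] + B[2][2] = 3 + 7 = 10) = 0 (attained at k = 1)
  C[1][0] = min over k of (A[1][0] + B[0][0] = 9 + -4 = 5, A[1][1] + B[1][0] = 9 + -5 = 4, A[1][2] + B[2][0] = 5 + 10 = 15) = 4 (attained at k = 1)
  C[1][1] = min over k of (A[1][0] + B[0][1] = 9 + 4 = 13, A[1][1] + B[1][1] = 9 + 8 = 17, A[1][2] + B[2][1] = 5 + 10 = 15) = 13 (attained at k = 0)
  C[1][2] = min over k of (A[1][0] + B[0][2] = 9 + 7 = 16, A[1][1] + B[1][2] = 9 + -2 = 7, A[1][2] + B[2][2] = 5 + 7 = 12) = 7 (attained at k = 1)
  C[2][0] = min over k of (A[2][0] + B[0][0] = 6 + -4 = 2, A[2][1] + B[1][0] = -1 + -5 = -6, A[2][2] + B[2][0] = -3 + 10 = 7) = -6 (attained at k = 1)
  C[2][1] = min over k of (A[2][0] + B[0][1] = 6 + 4 = 10, A[2][1] + B[1][1] = -1 + 8 = 7, A[2][2] + B[2][1] = -3 + 10 = 7) = 7 (attained at k = 1)
  C[2][2] = min over k of (A[2][0] + B[0][2] = 6 + 7 = 13, A[2][1] + B[1][2] = -1 + -2 = -3, A[2][2] + B[2][2] = -3 + 7 = 4) = -3 (attained at k = 1)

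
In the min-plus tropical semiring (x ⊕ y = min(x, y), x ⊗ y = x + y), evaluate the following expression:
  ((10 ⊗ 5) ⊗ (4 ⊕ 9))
((10 ⊗ 5) ⊗ (4 ⊕ 9)) = 19

Expand innermost to outermost. Recall ⊕ takes the minimum of its arguments and ⊗ takes their sum. Working out the expression ((10 ⊗ 5) ⊗ (4 ⊕ 9)) gives 19.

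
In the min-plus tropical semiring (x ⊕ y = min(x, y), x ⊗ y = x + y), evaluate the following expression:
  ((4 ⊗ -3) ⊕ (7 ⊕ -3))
((4 ⊗ -3) ⊕ (7 ⊕ -3)) = -3

Expand innermost to outermost. Recall ⊕ takes the minimum of its arguments and ⊗ takes their sum. Working out the expression ((4 ⊗ -3) ⊕ (7 ⊕ -3)) gives -3.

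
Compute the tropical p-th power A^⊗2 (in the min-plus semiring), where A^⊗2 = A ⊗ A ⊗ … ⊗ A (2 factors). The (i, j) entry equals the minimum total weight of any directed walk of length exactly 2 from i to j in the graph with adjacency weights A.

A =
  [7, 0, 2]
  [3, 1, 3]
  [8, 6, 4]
A^⊗2 =
  [3, 1, 3]
  [4, 2, 4]
  [9, 7, 8]

Each entry (A^⊗2)_ij equals the minimum over all length-2 walks i = v_0 → v_1 → … → v_2 = j of Σ_t A[v_t][v_{t+1}]. For example, for (i, j) = (0, 2) we minimise over 3 possible intermediate vertex sequences; the minimum is 3, attained along the walk 0 → 1 → 2.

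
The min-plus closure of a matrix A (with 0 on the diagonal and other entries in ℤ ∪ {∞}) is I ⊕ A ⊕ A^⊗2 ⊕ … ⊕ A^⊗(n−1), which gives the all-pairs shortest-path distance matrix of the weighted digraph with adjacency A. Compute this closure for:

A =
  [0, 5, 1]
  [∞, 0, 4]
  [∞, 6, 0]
Closure =
  [0, 5, 1]
  [∞, 0, 4]
  [∞, 6, 0]

This is the Floyd-Warshall all-pairs shortest-path computation. For each intermediate vertex k = 0, 1, …, 2, update dist[i][j] ← min(dist[i][j], dist[i][k] + dist[k][j]). The final matrix gives, for each (i, j), the minimum total weight of any directed path from i to j (possibly empty when i = j).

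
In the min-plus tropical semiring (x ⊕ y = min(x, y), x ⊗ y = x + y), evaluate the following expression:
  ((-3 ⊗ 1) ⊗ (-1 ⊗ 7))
((-3 ⊗ 1) ⊗ (-1 ⊗ 7)) = 4

Expand innermost to outermost. Recall ⊕ takes the minimum of its arguments and ⊗ takes their sum. Working out the expression ((-3 ⊗ 1) ⊗ (-1 ⊗ 7)) gives 4.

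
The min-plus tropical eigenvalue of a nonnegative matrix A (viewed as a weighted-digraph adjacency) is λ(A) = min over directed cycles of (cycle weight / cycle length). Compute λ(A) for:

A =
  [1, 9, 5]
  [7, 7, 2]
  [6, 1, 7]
λ(A) = 1

Enumerate directed cycles and compute their means (weight / length). Sample:
  cycle 0 → 0: weight = 1, length = 1, mean = 1/1 ≈ 1.000
  cycle 1 → 1: weight = 7, length = 1, mean = 7/1 ≈ 7.000
  cycle 2 → 2: weight = 7, length = 1, mean = 7/1 ≈ 7.000
  cycle 0 → 1 → 0: weight = 16, length = 2, mean = 16/2 ≈ 8.000
  cycle 0 → 2 → 0: weight = 11, length = 2, mean = 11/2 ≈ 5.500
  cycle 1 → 0 → 1: weight = 16, length = 2, mean = 16/2 ≈ 8.000
Minimum mean = 1.000, attained e.g. along the cycle 0 → 0 with weight 1 and length 1. So λ(A) = 1/1 = 1.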